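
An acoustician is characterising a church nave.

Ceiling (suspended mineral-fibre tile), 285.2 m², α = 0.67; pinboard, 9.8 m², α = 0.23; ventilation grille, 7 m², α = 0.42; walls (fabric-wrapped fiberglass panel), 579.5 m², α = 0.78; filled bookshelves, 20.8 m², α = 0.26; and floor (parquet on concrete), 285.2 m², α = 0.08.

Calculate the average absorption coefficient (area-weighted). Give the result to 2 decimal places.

0.57

S = Σ Sᵢ = 285.2 + 9.8 + 7 + 579.5 + 20.8 + 285.2 = 1187.5 m².
A = 285.2×0.67 + 9.8×0.23 + 7×0.42 + 579.5×0.78 + 20.8×0.26 + 285.2×0.08 = 676.512 sabins.
ᾱ = A/S = 0.57.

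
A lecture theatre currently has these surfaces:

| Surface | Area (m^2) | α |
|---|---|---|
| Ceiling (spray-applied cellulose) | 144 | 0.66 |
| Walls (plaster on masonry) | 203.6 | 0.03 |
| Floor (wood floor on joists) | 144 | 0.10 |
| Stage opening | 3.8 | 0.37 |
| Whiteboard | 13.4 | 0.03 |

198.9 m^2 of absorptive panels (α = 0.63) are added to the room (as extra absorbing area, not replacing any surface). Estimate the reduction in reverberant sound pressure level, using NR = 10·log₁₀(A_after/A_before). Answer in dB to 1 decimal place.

Equivalent absorption area: A_before = 144×0.66 + 203.6×0.03 + 144×0.10 + 3.8×0.37 + 13.4×0.03 = 117.356 m^2.
Treatment contributes 198.9·0.63 = 125.307 sabins.
New total A_after = 242.663 sabins.
NR = 10·log₁₀(242.663/117.356) = 3.2 dB.

3.2 dB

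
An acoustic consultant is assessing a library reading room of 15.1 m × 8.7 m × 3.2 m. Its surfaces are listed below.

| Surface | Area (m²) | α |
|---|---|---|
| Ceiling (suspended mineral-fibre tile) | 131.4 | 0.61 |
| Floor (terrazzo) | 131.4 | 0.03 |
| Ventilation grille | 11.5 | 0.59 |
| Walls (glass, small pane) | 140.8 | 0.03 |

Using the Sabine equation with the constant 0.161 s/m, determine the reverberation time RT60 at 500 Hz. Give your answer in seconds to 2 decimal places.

Equivalent absorption area: A = 131.4*0.61 + 131.4*0.03 + 11.5*0.59 + 140.8*0.03 = 95.105 m².
Room volume: 420.384 m³.
T = 0.161 V/A = 0.161·420.384/95.105 = 0.71 s.

0.71 sec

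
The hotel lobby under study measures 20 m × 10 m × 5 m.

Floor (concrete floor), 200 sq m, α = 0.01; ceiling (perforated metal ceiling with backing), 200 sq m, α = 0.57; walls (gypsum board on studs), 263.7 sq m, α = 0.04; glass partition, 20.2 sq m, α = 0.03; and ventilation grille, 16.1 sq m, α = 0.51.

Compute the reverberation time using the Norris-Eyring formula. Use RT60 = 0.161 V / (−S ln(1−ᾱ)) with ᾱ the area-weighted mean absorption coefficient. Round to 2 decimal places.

1.07 seconds

S = Σ Sᵢ = 700.0 sq m.
Σ(Sᵢαᵢ) = 200×0.01 + 200×0.57 + 263.7×0.04 + 20.2×0.03 + 16.1×0.51 = 135.365.
Mean coefficient ᾱ = A/S = 0.1934.
Eyring denominator: −S ln(1−ᾱ) = 150.449.
V = 20 × 10 × 5 = 1000 m³.
RT60 = 0.161 × 1000 / 150.449 = 1.07 s.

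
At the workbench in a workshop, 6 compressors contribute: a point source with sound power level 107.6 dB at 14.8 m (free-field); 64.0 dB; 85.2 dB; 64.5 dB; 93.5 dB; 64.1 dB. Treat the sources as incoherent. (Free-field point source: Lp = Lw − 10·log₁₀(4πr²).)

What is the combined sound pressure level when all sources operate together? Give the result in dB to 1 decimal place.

Source at 14.8 m: Lp = 107.6 − 10·log₁₀(4π·14.8²) = 107.6 − 10·log₁₀(2752.538) = 73.2 dB.
Converting to relative power and adding: 10^(73.2/10) + 10^(64.0/10) + 10^(85.2/10) + 10^(64.5/10) + 10^(93.5/10) + 10^(64.1/10) = 2.599e+09.
Combined level = 10 log₁₀(2.599e+09) = 94.1 dB.

94.1 dB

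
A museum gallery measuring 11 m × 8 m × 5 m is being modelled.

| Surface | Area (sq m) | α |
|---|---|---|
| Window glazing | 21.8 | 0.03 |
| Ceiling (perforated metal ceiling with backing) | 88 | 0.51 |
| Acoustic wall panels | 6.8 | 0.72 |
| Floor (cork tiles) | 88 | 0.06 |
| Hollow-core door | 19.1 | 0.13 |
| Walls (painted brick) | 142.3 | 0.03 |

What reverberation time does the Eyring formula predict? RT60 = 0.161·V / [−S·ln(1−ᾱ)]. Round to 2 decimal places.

1.03 seconds

S = Σ Sᵢ = 366.0 sq m.
Absorption A = 21.8×0.03 + 88×0.51 + 6.8×0.72 + 88×0.06 + 19.1×0.13 + 142.3×0.03 = 62.462 sabins.
ᾱ = 62.462 / 366.0 = 0.1707.
Eyring denominator: −S ln(1−ᾱ) = 68.505.
V = 11 × 8 × 5 = 440 m³.
T = 0.161·V/[−S·ln(1−ᾱ)] = 0.161·440/68.505 = 1.03 s.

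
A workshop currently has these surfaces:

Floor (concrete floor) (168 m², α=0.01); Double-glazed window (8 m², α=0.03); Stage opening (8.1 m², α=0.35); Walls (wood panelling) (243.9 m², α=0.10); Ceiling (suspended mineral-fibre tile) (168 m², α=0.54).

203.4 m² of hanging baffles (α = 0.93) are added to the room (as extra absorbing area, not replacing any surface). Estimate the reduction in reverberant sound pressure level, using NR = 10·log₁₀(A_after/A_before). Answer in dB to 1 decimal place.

4.1 dB

Equivalent absorption area: A_before = 168*0.01 + 8*0.03 + 8.1*0.35 + 243.9*0.10 + 168*0.54 = 119.865 m².
Treatment contributes 203.4·0.93 = 189.162 sabins.
A_after = 119.865 + 189.162 = 309.027 sabins.
NR = 10·log₁₀(309.027/119.865) = 4.1 dB.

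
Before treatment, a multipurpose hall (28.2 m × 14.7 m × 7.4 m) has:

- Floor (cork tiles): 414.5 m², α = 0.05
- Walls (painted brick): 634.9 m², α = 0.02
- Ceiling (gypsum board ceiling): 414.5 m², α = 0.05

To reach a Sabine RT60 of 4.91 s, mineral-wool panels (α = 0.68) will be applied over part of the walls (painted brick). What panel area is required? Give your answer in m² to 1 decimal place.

Total absorption A₁ = 414.5×0.05 + 634.9×0.02 + 414.5×0.05
  = 20.725 + 12.698 + 20.725 = 54.148 m² sabins.
V = 3067.596 m³. Target absorption A₂ = 0.161 × 3067.596 / 4.91 = 100.587 sabins.
Absorption to add: 100.587 − 54.148 = 46.439 sabins.
Net gain per m²: Δα = 0.68 − 0.02 = 0.66.
Area = ΔA/Δα = 46.439/0.66 = 70.4 m².

70.4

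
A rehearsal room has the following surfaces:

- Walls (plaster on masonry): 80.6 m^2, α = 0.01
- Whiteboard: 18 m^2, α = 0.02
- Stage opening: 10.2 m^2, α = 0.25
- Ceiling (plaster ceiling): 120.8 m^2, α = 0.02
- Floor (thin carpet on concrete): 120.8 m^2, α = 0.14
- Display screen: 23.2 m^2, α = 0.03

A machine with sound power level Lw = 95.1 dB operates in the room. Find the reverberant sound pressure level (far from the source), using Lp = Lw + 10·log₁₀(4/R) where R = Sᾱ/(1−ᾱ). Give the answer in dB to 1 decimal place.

87.1 dB

A = 23.740 sabins; S = 373.6 m^2.
ᾱ = 0.0635, so room constant R = A/(1−ᾱ) = 25.350 m^2.
Lp = 95.1 + 10·log₁₀(4/25.350) = 95.1 + (-8.02) = 87.1 dB.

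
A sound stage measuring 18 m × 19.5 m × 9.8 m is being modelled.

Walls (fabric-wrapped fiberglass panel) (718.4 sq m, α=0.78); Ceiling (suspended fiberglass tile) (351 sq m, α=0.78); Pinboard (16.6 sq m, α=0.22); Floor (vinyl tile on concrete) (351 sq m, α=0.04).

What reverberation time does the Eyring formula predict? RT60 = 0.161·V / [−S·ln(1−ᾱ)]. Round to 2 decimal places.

Total surface area S = 718.4 + 351 + 16.6 + 351 = 1437.0 sq m.
Σ(Sᵢαᵢ) = 718.4·0.78 + 351·0.78 + 16.6·0.22 + 351·0.04 = 851.824.
ᾱ = 851.824 / 1437.0 = 0.5928.
−S·ln(1−ᾱ) = −1437.0 × ln(1 − 0.5928) = 1291.074.
V = 18 × 19.5 × 9.8 = 3439.8 m³.
T = 0.161·V/[−S·ln(1−ᾱ)] = 0.161·3439.8/1291.074 = 0.43 s.

0.43 s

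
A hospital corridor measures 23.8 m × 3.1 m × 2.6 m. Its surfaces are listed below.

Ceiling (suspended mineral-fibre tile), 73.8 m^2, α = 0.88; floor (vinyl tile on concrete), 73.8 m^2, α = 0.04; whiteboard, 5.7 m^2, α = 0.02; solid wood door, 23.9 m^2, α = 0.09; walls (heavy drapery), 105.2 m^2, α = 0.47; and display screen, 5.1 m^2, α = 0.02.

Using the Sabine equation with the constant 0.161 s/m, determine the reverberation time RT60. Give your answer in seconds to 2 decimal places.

Total absorption A = 73.8×0.88 + 73.8×0.04 + 5.7×0.02 + 23.9×0.09 + 105.2×0.47 + 5.1×0.02
  = 64.944 + 2.952 + 0.114 + 2.151 + 49.444 + 0.102 = 119.707 m^2 sabins.
Volume V = 23.8 × 3.1 × 2.6 = 191.828 m³.
RT60 = 0.161 · V / A = 0.161 × 191.828 / 119.707 = 0.26 s.

0.26 s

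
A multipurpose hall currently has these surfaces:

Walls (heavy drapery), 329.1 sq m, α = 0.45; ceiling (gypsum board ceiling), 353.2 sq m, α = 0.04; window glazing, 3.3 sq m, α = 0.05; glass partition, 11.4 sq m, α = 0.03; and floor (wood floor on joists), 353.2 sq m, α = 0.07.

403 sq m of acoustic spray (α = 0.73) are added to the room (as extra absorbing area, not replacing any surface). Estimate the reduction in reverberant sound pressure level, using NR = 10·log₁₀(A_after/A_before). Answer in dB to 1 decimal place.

Total absorption A_before = 329.1·0.45 + 353.2·0.04 + 3.3·0.05 + 11.4·0.03 + 353.2·0.07
  = 148.095 + 14.128 + 0.165 + 0.342 + 24.724 = 187.454 sq m sabins.
Treatment contributes 403·0.73 = 294.190 sabins.
New total A_after = 481.644 sabins.
NR = 10·log₁₀(481.644/187.454) = 4.1 dB.

4.1 dB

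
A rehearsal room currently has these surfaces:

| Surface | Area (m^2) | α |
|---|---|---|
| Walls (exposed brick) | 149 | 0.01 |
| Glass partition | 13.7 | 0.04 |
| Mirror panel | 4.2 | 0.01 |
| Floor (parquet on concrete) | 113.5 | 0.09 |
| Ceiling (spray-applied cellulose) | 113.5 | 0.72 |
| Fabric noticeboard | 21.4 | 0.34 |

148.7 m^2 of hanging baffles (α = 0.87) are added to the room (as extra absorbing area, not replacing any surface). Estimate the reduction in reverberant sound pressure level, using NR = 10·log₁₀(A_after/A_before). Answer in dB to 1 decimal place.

3.6 dB

Equivalent absorption area: A_before = 149·0.01 + 13.7·0.04 + 4.2·0.01 + 113.5·0.09 + 113.5·0.72 + 21.4·0.34 = 101.291 m^2.
Added absorption = 148.7 × 0.87 = 129.369 sabins.
A_after = 101.291 + 129.369 = 230.660 sabins.
Reduction = 10 log₁₀(A_after/A_before) = 10 log₁₀(2.2772) = 3.6 dB.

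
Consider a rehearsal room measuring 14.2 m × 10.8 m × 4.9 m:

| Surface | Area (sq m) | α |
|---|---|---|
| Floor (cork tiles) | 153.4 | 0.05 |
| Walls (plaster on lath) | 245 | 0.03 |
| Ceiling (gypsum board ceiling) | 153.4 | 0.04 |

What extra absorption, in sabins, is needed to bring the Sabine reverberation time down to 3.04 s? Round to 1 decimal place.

18.6 sabins

Summing Sᵢαᵢ: 7.670 + 7.350 + 6.136 → A₁ = 21.156 sabins.
For T = 3.04 s, need A₂ = 0.161·V/T = 0.161·751.464/3.04 = 39.798 sabins.
Additional absorption ΔA = 39.798 − 21.156 = 18.6 sabins.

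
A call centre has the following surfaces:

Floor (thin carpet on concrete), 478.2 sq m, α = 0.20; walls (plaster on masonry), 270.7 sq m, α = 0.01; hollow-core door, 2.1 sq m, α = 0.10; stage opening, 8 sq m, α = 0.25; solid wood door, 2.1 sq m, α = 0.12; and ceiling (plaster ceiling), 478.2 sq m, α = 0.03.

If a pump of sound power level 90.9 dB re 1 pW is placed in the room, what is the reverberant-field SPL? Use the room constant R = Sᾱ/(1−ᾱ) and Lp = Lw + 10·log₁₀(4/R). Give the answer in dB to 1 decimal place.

A = 115.155 sabins; S = 1239.3 sq m.
ᾱ = 115.155/1239.3 = 0.0929; R = Sᾱ/(1−ᾱ) = 115.155/(1−0.0929) = 126.949 sq m.
Lp = Lw + 10 log₁₀(4/R) = 90.9 -15.02 = 75.9 dB.

75.9 dB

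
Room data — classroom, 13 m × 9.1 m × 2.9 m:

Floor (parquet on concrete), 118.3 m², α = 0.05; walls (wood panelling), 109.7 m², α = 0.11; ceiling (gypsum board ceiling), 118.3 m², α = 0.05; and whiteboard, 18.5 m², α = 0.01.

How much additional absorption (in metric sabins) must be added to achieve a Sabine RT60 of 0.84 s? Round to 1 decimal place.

41.7 sabins

Summing Sᵢαᵢ: 5.915 + 12.067 + 5.915 + 0.185 → A₁ = 24.082 sabins.
Target A₂ = 0.161·343.07/0.84 = 65.755 sabins (V = 343.07 m³).
Additional absorption ΔA = 65.755 − 24.082 = 41.7 sabins.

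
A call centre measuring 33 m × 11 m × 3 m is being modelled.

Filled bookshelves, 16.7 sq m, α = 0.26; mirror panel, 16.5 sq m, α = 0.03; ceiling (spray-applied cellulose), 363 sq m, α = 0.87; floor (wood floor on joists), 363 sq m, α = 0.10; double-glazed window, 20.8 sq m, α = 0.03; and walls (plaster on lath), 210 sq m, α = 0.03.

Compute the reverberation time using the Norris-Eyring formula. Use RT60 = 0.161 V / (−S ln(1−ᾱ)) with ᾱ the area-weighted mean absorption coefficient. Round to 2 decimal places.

0.39 s

S = Σ Sᵢ = 990.0 sq m.
Σ(Sᵢαᵢ) = 16.7×0.26 + 16.5×0.03 + 363×0.87 + 363×0.10 + 20.8×0.03 + 210×0.03 = 363.871.
Mean coefficient ᾱ = A/S = 0.3675.
−S·ln(1−ᾱ) = −990.0 × ln(1 − 0.3675) = 453.494.
V = 33 × 11 × 3 = 1089 m³.
T = 0.161·V/[−S·ln(1−ᾱ)] = 0.161·1089/453.494 = 0.39 s.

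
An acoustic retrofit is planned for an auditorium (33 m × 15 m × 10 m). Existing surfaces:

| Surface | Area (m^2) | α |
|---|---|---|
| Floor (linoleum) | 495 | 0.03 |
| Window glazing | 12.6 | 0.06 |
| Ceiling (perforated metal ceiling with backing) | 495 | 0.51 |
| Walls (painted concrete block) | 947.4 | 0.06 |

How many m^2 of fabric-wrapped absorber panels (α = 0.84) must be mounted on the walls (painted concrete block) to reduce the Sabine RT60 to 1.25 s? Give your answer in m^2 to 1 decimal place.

A₁ = Σ Sᵢαᵢ = 495·0.03 + 12.6·0.06 + 495·0.51 + 947.4·0.06 = 324.900 sabins.
Required A₂ = 0.161·4950/1.25 = 637.560 sabins.
ΔA needed = 637.560 − 324.900 = 312.660 sabins.
Each m^2 of panel replacing the walls (painted concrete block) adds (0.84 − 0.06) = 0.78 sabins.
Panel area = 312.660 / 0.78 = 400.8 m^2.

400.8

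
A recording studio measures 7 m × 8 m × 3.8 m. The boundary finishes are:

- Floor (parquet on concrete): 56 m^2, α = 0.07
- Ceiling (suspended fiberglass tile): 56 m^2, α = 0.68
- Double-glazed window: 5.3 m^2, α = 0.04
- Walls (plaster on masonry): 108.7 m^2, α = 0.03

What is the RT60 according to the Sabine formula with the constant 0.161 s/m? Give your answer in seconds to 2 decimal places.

0.75 sec

Equivalent absorption area: A = 56·0.07 + 56·0.68 + 5.3·0.04 + 108.7·0.03 = 45.473 m^2.
Room volume: 212.8 m³.
RT60 = 0.161 · V / A = 0.161 × 212.8 / 45.473 = 0.75 s.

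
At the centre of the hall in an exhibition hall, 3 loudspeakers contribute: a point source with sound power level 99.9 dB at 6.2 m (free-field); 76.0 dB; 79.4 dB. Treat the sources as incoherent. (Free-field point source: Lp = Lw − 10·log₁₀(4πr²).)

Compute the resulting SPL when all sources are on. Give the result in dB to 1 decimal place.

81.7 dB

Source at 6.2 m: Lp = 99.9 − 10·log₁₀(4π·6.2²) = 99.9 − 10·log₁₀(483.051) = 73.1 dB.
Sum in the linear (power) domain: Σ 10^(Lᵢ/10) = 10^(73.1/10) + 10^(76.0/10) + 10^(79.4/10) = 1.473e+08.
Back to dB: 10·log₁₀ Σ = 81.7 dB.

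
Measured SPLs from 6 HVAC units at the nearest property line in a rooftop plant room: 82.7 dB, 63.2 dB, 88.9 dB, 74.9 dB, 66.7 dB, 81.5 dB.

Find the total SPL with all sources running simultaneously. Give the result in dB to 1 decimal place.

Converting to relative power and adding: 10^(82.7/10) + 10^(63.2/10) + 10^(88.9/10) + 10^(74.9/10) + 10^(66.7/10) + 10^(81.5/10) = 1.141e+09.
L_total = 10·log₁₀(1.141e+09) = 90.6 dB.

90.6 dB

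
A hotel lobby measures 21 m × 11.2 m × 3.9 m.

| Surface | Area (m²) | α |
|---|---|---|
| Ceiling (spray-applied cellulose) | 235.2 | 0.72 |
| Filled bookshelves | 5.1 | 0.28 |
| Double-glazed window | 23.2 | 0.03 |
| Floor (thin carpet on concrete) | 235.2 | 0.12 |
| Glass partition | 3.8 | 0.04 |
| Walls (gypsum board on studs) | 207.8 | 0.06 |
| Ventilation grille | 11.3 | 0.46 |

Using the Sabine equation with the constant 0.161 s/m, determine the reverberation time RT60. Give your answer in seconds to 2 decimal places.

0.68 s

Total absorption A = 235.2*0.72 + 5.1*0.28 + 23.2*0.03 + 235.2*0.12 + 3.8*0.04 + 207.8*0.06 + 11.3*0.46
  = 169.344 + 1.428 + 0.696 + 28.224 + 0.152 + 12.468 + 5.198 = 217.510 m² sabins.
Volume V = 21 × 11.2 × 3.9 = 917.28 m³.
Sabine: RT60 = 0.161 × 917.28 / 217.510 = 0.68 s.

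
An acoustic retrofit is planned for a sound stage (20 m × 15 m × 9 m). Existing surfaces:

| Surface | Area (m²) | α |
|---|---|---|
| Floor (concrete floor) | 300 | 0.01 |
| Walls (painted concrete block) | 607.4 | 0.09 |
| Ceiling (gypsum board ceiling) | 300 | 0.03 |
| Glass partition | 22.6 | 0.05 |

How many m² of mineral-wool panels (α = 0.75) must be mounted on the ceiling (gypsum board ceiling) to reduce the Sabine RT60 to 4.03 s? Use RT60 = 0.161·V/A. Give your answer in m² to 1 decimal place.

Total absorption A₁ = 300×0.01 + 607.4×0.09 + 300×0.03 + 22.6×0.05
  = 3.000 + 54.666 + 9.000 + 1.130 = 67.796 m² sabins.
V = 2700 m³. Target absorption A₂ = 0.161 × 2700 / 4.03 = 107.866 sabins.
Absorption to add: 107.866 − 67.796 = 40.070 sabins.
Net gain per m²: Δα = 0.75 − 0.03 = 0.72.
Panel area = 40.070 / 0.72 = 55.7 m².

55.7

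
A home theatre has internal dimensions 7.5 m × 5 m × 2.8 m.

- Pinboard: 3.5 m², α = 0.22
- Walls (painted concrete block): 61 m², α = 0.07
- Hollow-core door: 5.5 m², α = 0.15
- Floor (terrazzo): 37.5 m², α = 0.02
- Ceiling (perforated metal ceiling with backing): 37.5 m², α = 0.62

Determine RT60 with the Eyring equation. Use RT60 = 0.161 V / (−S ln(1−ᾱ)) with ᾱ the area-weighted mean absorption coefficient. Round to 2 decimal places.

0.51 seconds

S = Σ Sᵢ = 145.0 m².
Σ(Sᵢαᵢ) = 3.5·0.22 + 61·0.07 + 5.5·0.15 + 37.5·0.02 + 37.5·0.62 = 29.865.
ᾱ = 29.865 / 145.0 = 0.2060.
−S·ln(1−ᾱ) = −145.0 × ln(1 − 0.2060) = 33.447.
V = 7.5 × 5 × 2.8 = 105 m³.
T = 0.161·V/[−S·ln(1−ᾱ)] = 0.161·105/33.447 = 0.51 s.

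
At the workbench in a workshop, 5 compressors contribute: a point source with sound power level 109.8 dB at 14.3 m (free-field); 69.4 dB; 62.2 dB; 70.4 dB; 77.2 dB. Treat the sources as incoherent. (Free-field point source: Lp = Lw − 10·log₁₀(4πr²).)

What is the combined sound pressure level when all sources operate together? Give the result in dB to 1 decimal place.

80.5 dB

Source at 14.3 m: Lp = 109.8 − 10·log₁₀(4π·14.3²) = 109.8 − 10·log₁₀(2569.697) = 75.7 dB.
Σ 10^(Lᵢ/10) = 1.11e+08.
L_total = 10·log₁₀(1.11e+08) = 80.5 dB.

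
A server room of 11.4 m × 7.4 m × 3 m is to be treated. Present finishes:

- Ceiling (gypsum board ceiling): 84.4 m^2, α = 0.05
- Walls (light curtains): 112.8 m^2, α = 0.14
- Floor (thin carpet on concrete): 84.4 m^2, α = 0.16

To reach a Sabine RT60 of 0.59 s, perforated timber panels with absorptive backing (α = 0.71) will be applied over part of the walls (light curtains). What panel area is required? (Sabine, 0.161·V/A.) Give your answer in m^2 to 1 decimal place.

Total absorption A₁ = 84.4×0.05 + 112.8×0.14 + 84.4×0.16
  = 4.220 + 15.792 + 13.504 = 33.516 m^2 sabins.
V = 253.08 m³. Target absorption A₂ = 0.161 × 253.08 / 0.59 = 69.061 sabins.
ΔA needed = 69.061 − 33.516 = 35.545 sabins.
Each m^2 of panel replacing the walls (light curtains) adds (0.71 − 0.14) = 0.57 sabins.
Panel area = 35.545 / 0.57 = 62.4 m^2.

62.4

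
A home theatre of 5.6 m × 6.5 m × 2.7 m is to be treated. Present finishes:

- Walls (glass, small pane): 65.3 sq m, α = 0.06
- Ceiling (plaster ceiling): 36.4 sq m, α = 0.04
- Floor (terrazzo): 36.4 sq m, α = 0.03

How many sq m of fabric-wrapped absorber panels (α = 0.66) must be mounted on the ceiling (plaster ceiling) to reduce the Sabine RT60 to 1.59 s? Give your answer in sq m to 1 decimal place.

5.6

Total absorption A₁ = 65.3*0.06 + 36.4*0.04 + 36.4*0.03
  = 3.918 + 1.456 + 1.092 = 6.466 sq m sabins.
Required A₂ = 0.161·98.28/1.59 = 9.952 sabins.
ΔA needed = 9.952 − 6.466 = 3.486 sabins.
Each sq m of panel replacing the ceiling (plaster ceiling) adds (0.66 − 0.04) = 0.62 sabins.
Panel area = 3.486 / 0.62 = 5.6 sq m.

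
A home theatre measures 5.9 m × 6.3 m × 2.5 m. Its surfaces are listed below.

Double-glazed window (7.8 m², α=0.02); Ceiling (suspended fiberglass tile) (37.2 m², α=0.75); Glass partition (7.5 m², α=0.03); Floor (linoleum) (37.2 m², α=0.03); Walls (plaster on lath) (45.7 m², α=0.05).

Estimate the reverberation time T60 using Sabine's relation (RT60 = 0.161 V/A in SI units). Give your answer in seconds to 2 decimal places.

A = Σ Sᵢαᵢ = 7.8·0.02 + 37.2·0.75 + 7.5·0.03 + 37.2·0.03 + 45.7·0.05 = 31.682 sabins.
Room volume: 92.925 m³.
Sabine: RT60 = 0.161 × 92.925 / 31.682 = 0.47 s.

0.47 sec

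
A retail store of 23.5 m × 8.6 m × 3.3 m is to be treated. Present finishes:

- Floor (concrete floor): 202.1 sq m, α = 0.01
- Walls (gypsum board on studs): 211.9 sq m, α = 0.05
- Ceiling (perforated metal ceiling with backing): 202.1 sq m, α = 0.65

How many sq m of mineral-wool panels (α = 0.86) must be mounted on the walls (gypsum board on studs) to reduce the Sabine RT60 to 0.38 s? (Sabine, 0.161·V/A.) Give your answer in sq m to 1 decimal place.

Summing Sᵢαᵢ: 2.021 + 10.595 + 131.365 → A₁ = 143.981 sabins.
V = 666.93 m³. Target absorption A₂ = 0.161 × 666.93 / 0.38 = 282.568 sabins.
Absorption to add: 282.568 − 143.981 = 138.587 sabins.
Net gain per sq m: Δα = 0.86 − 0.05 = 0.81.
Panel area = 138.587 / 0.81 = 171.1 sq m.

171.1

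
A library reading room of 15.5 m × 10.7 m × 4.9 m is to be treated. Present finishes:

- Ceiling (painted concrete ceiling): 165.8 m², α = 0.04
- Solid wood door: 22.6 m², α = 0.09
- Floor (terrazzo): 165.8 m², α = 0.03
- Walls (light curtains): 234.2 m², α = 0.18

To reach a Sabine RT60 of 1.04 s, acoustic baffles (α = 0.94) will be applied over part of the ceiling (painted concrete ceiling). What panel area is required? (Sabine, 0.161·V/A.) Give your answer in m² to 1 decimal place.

Total absorption A₁ = 165.8·0.04 + 22.6·0.09 + 165.8·0.03 + 234.2·0.18
  = 6.632 + 2.034 + 4.974 + 42.156 = 55.796 m² sabins.
V = 812.665 m³. Target absorption A₂ = 0.161 × 812.665 / 1.04 = 125.807 sabins.
Absorption to add: 125.807 − 55.796 = 70.011 sabins.
Net gain per m²: Δα = 0.94 − 0.04 = 0.90.
Area = ΔA/Δα = 70.011/0.90 = 77.8 m².

77.8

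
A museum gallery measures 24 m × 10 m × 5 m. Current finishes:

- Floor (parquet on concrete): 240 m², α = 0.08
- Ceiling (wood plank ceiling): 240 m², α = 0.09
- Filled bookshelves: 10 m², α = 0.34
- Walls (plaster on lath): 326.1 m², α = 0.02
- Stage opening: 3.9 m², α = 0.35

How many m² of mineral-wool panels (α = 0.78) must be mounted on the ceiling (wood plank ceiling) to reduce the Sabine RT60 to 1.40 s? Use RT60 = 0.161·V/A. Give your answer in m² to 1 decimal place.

Total absorption A₁ = 240*0.08 + 240*0.09 + 10*0.34 + 326.1*0.02 + 3.9*0.35
  = 19.200 + 21.600 + 3.400 + 6.522 + 1.365 = 52.087 m² sabins.
Required A₂ = 0.161·1200/1.40 = 138.000 sabins.
Absorption to add: 138.000 − 52.087 = 85.913 sabins.
Net gain per m²: Δα = 0.78 − 0.09 = 0.69.
Area = ΔA/Δα = 85.913/0.69 = 124.5 m².

124.5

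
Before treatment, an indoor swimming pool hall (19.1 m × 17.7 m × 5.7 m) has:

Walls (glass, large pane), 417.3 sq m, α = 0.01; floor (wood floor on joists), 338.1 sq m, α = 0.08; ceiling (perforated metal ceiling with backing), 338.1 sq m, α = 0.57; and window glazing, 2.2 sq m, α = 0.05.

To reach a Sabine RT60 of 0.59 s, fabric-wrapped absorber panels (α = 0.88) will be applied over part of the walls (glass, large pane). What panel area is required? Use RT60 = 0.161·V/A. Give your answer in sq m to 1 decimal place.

346.9

A₁ = Σ Sᵢαᵢ = 417.3*0.01 + 338.1*0.08 + 338.1*0.57 + 2.2*0.05 = 224.048 sabins.
V = 1926.999 m³. Target absorption A₂ = 0.161 × 1926.999 / 0.59 = 525.842 sabins.
ΔA needed = 525.842 − 224.048 = 301.794 sabins.
Each sq m of panel replacing the walls (glass, large pane) adds (0.88 − 0.01) = 0.87 sabins.
Panel area = 301.794 / 0.87 = 346.9 sq m.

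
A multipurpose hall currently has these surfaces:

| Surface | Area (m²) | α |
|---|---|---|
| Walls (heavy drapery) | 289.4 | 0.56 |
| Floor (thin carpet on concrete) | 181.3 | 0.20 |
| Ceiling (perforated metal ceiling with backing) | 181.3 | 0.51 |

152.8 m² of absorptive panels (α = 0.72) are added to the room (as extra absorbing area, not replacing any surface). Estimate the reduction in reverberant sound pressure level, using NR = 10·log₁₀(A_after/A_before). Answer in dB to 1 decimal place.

Equivalent absorption area: A_before = 289.4×0.56 + 181.3×0.20 + 181.3×0.51 = 290.787 m².
Added absorption = 152.8 × 0.72 = 110.016 sabins.
A_after = 290.787 + 110.016 = 400.803 sabins.
Reduction = 10 log₁₀(A_after/A_before) = 10 log₁₀(1.3783) = 1.4 dB.

1.4 dB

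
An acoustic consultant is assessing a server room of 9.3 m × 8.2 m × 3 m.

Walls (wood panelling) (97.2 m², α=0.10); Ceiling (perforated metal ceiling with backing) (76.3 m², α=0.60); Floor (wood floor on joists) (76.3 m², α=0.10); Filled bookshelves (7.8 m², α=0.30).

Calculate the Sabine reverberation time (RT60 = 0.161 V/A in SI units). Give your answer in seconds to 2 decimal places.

0.56 sec

A = Σ Sᵢαᵢ = 97.2*0.10 + 76.3*0.60 + 76.3*0.10 + 7.8*0.30 = 65.470 sabins.
Room volume: 228.78 m³.
RT60 = 0.161 · V / A = 0.161 × 228.78 / 65.470 = 0.56 s.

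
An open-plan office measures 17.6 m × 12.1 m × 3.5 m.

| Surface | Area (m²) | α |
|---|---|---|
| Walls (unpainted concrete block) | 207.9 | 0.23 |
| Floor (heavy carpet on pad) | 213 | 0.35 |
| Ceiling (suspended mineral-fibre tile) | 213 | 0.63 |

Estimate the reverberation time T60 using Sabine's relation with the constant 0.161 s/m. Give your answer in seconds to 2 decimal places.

0.47 seconds

A = Σ Sᵢαᵢ = 207.9×0.23 + 213×0.35 + 213×0.63 = 256.557 sabins.
Volume V = 17.6 × 12.1 × 3.5 = 745.36 m³.
Sabine: RT60 = 0.161 × 745.36 / 256.557 = 0.47 s.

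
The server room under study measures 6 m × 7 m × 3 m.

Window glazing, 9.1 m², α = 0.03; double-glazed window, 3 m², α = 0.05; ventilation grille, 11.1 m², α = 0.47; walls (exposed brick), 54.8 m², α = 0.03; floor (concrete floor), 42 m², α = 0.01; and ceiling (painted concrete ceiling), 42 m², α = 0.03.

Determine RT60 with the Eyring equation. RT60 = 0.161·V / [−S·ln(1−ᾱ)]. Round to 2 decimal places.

S = Σ Sᵢ = 162.0 m².
Absorption A = 9.1·0.03 + 3·0.05 + 11.1·0.47 + 54.8·0.03 + 42·0.01 + 42·0.03 = 8.964 sabins.
Mean coefficient ᾱ = A/S = 0.0553.
−S·ln(1−ᾱ) = −162.0 × ln(1 − 0.0553) = 9.216.
V = 6 × 7 × 3 = 126 m³.
RT60 = 0.161 × 126 / 9.216 = 2.20 s.

2.20 sec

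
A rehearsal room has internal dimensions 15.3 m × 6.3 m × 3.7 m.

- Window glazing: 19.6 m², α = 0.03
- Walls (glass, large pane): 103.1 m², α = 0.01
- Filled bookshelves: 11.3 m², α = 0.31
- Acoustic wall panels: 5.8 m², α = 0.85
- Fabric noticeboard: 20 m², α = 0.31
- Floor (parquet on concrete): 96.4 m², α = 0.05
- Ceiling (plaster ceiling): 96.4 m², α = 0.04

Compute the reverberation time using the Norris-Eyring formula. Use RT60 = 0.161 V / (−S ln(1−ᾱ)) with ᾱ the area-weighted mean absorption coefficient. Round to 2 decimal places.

2.22 s

S = Σ Sᵢ = 352.6 m².
Absorption A = 19.6×0.03 + 103.1×0.01 + 11.3×0.31 + 5.8×0.85 + 20×0.31 + 96.4×0.05 + 96.4×0.04 = 24.928 sabins.
ᾱ = 24.928 / 352.6 = 0.0707.
Eyring denominator: −S ln(1−ᾱ) = 25.854.
V = 15.3 × 6.3 × 3.7 = 356.643 m³.
T = 0.161·V/[−S·ln(1−ᾱ)] = 0.161·356.643/25.854 = 2.22 s.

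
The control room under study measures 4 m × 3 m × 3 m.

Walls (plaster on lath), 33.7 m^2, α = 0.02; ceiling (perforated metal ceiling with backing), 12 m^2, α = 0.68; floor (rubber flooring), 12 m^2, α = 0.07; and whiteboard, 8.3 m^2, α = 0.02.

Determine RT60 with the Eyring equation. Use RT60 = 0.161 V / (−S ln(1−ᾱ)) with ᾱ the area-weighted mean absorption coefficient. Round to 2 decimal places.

S = Σ Sᵢ = 66.0 m^2.
Absorption A = 33.7×0.02 + 12×0.68 + 12×0.07 + 8.3×0.02 = 9.840 sabins.
ᾱ = 9.840 / 66.0 = 0.1491.
Eyring denominator: −S ln(1−ᾱ) = 10.656.
V = 4 × 3 × 3 = 36 m³.
RT60 = 0.161 × 36 / 10.656 = 0.54 s.

0.54 s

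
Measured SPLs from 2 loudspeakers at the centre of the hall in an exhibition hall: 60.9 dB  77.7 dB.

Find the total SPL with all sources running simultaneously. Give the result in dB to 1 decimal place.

77.8 dB

Converting to relative power and adding: 10^(60.9/10) + 10^(77.7/10) = 6.011e+07.
Combined level = 10 log₁₀(6.011e+07) = 77.8 dB.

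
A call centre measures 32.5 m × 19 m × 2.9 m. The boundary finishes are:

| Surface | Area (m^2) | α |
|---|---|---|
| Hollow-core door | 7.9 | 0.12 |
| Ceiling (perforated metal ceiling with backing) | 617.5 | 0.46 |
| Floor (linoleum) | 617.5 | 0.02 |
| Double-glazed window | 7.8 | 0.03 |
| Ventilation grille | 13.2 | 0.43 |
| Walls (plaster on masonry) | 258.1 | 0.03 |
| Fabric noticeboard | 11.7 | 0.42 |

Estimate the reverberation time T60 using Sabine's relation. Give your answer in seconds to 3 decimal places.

Equivalent absorption area: A = 7.9·0.12 + 617.5·0.46 + 617.5·0.02 + 7.8·0.03 + 13.2·0.43 + 258.1·0.03 + 11.7·0.42 = 315.915 m^2.
Volume V = 32.5 × 19 × 2.9 = 1790.75 m³.
RT60 = 0.161 · V / A = 0.161 × 1790.75 / 315.915 = 0.913 s.

0.913 sec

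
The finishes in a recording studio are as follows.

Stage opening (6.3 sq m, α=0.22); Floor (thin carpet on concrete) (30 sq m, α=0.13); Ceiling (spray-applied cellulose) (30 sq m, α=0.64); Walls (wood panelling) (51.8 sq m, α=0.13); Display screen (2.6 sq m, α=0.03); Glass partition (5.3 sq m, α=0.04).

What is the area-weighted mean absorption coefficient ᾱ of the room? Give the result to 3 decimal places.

0.250

Total surface area S = 126.0 sq m.
Weighted sum Σ Sα = 31.510.
ᾱ = A/S = 0.250.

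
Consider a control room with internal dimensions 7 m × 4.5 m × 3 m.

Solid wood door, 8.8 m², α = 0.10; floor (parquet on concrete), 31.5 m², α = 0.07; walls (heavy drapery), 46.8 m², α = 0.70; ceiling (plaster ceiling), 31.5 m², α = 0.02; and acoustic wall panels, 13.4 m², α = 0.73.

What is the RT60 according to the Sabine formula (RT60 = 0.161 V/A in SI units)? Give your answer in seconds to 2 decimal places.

0.33 s

Equivalent absorption area: A = 8.8*0.10 + 31.5*0.07 + 46.8*0.70 + 31.5*0.02 + 13.4*0.73 = 46.257 m².
Room volume: 94.5 m³.
Sabine: RT60 = 0.161 × 94.5 / 46.257 = 0.33 s.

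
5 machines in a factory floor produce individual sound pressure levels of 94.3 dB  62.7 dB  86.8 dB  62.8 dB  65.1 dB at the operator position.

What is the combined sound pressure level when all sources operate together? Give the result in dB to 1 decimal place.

Σ 10^(Lᵢ/10) = 3.177e+09.
L_total = 10·log₁₀(3.177e+09) = 95.0 dB.

95.0 dB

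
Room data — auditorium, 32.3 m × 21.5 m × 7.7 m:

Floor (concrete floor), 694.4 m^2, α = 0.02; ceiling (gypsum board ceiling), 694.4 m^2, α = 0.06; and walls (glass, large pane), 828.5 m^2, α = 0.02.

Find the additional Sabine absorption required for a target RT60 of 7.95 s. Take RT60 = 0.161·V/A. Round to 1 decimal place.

36.2 sabins

Equivalent absorption area: A₁ = 694.4×0.02 + 694.4×0.06 + 828.5×0.02 = 72.122 m^2.
V = 5347.265 m³. Required absorption A₂ = 0.161 × 5347.265 / 7.95 = 108.291 sabins.
ΔA = A₂ − A₁ = 108.291 − 72.122 = 36.2 sabins.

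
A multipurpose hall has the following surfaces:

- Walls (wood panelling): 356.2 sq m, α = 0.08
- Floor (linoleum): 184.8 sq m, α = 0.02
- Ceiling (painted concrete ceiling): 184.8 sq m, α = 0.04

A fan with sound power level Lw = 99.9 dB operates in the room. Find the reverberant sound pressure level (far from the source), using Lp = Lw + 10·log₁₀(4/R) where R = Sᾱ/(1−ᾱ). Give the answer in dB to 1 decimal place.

89.7 dB

Σ(Sᵢαᵢ) = 356.2·0.08 + 184.8·0.02 + 184.8·0.04 = 39.584; total area S = 725.8 sq m.
ᾱ = 39.584/725.8 = 0.0545; R = Sᾱ/(1−ᾱ) = 39.584/(1−0.0545) = 41.866 sq m.
Lp = Lw + 10 log₁₀(4/R) = 99.9 -10.20 = 89.7 dB.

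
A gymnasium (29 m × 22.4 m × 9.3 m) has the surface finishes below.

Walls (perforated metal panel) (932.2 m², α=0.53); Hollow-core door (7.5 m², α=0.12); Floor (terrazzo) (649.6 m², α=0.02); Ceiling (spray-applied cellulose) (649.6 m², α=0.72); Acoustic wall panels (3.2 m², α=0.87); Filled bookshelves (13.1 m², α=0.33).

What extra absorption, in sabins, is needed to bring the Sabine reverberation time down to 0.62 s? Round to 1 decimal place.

A₁ = Σ Sᵢαᵢ = 932.2×0.53 + 7.5×0.12 + 649.6×0.02 + 649.6×0.72 + 3.2×0.87 + 13.1×0.33 = 982.777 sabins.
For T = 0.62 s, need A₂ = 0.161·V/T = 0.161·6041.28/0.62 = 1568.784 sabins.
Shortfall: 1568.784 − 982.777 = 586.0 sabins.

586.0 sabins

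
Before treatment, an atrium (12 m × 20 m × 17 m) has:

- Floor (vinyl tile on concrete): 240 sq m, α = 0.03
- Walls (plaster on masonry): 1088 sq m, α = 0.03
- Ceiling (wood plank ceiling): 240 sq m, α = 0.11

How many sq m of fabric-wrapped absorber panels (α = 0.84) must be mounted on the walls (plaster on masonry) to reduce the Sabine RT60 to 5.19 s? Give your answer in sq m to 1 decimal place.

74.5

Total absorption A₁ = 240×0.03 + 1088×0.03 + 240×0.11
  = 7.200 + 32.640 + 26.400 = 66.240 sq m sabins.
V = 4080 m³. Target absorption A₂ = 0.161 × 4080 / 5.19 = 126.566 sabins.
ΔA needed = 126.566 − 66.240 = 60.326 sabins.
Net gain per sq m: Δα = 0.84 − 0.03 = 0.81.
Area = ΔA/Δα = 60.326/0.81 = 74.5 sq m.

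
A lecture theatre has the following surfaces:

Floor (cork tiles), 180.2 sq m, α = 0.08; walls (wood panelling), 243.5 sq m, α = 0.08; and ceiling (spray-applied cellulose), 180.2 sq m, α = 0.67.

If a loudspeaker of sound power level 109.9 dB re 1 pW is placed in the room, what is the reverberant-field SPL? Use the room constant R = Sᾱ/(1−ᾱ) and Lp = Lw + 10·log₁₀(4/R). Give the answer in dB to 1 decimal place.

Σ(Sᵢαᵢ) = 180.2·0.08 + 243.5·0.08 + 180.2·0.67 = 154.630; total area S = 603.9 sq m.
ᾱ = 0.2561, so room constant R = A/(1−ᾱ) = 207.864 sq m.
Lp = 109.9 + 10·log₁₀(4/207.864) = 109.9 + (-17.16) = 92.7 dB.

92.7 dB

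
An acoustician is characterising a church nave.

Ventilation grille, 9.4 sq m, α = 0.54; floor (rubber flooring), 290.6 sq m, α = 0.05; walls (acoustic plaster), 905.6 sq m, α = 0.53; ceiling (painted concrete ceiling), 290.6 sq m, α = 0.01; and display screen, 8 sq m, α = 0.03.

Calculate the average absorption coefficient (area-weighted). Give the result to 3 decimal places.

Total surface area S = 1504.2 sq m.
A = 9.4*0.54 + 290.6*0.05 + 905.6*0.53 + 290.6*0.01 + 8*0.03 = 502.720 sabins.
ᾱ = 502.720 / 1504.2 = 0.334.

0.334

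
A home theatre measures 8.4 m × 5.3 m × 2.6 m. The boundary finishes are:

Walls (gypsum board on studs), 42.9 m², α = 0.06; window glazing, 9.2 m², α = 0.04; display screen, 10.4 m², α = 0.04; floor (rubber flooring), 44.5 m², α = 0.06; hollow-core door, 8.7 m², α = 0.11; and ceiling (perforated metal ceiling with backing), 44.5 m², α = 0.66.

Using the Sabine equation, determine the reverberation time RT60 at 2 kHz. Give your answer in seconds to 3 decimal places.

0.513 s

Equivalent absorption area: A = 42.9*0.06 + 9.2*0.04 + 10.4*0.04 + 44.5*0.06 + 8.7*0.11 + 44.5*0.66 = 36.355 m².
V = 8.4·5.3·2.6 = 115.752 m³.
RT60 = 0.161 · V / A = 0.161 × 115.752 / 36.355 = 0.513 s.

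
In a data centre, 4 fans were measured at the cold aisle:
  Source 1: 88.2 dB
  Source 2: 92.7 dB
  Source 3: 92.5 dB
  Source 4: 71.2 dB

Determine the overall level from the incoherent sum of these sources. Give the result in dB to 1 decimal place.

Σ 10^(Lᵢ/10) = 4.314e+09.
Combined level = 10 log₁₀(4.314e+09) = 96.3 dB.

96.3 dB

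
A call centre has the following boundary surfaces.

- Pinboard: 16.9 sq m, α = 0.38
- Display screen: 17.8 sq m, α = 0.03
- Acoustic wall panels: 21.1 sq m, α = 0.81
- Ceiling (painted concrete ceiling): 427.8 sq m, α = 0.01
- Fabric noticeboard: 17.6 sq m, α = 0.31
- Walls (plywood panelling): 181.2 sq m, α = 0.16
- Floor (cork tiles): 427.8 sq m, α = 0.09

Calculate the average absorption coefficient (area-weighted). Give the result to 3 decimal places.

0.091

S = Σ Sᵢ = 16.9 + 17.8 + 21.1 + 427.8 + 17.6 + 181.2 + 427.8 = 1110.2 sq m.
Σ(Sᵢαᵢ) = 16.9·0.38 + 17.8·0.03 + 21.1·0.81 + 427.8·0.01 + 17.6·0.31 + 181.2·0.16 + 427.8·0.09 = 101.275.
ᾱ = A/S = 0.091.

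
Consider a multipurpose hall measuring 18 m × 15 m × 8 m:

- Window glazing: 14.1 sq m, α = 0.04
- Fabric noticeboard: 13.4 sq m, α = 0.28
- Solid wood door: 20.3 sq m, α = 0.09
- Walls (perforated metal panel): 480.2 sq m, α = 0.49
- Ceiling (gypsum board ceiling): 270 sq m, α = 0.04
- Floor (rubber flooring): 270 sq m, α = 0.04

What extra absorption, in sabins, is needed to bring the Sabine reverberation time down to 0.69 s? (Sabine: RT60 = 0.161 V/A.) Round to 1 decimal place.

Summing Sᵢαᵢ: 0.564 + 3.752 + 1.827 + 235.298 + 10.800 + 10.800 → A₁ = 263.041 sabins.
For T = 0.69 s, need A₂ = 0.161·V/T = 0.161·2160/0.69 = 504.000 sabins.
Shortfall: 504.000 − 263.041 = 241.0 sabins.

241.0 sabins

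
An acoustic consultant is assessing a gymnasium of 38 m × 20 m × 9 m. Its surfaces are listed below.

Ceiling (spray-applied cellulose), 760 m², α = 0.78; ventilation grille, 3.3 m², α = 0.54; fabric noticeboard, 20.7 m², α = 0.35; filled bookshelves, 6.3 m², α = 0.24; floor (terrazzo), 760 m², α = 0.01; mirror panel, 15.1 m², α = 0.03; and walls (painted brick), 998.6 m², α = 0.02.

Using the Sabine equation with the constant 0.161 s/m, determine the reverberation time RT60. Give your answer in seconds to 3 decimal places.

1.744 seconds

Summing Sᵢαᵢ: 592.800 + 1.782 + 7.245 + 1.512 + 7.600 + 0.453 + 19.972 → A = 631.364 sabins.
Room volume: 6840 m³.
T = 0.161 V/A = 0.161·6840/631.364 = 1.744 s.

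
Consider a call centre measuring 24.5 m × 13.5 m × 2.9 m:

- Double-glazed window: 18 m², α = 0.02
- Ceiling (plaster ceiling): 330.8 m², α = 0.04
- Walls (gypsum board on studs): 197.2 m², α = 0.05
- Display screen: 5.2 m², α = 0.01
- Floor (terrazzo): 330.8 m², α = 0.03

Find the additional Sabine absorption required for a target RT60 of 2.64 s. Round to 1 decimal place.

Summing Sᵢαᵢ: 0.360 + 13.232 + 9.860 + 0.052 + 9.924 → A₁ = 33.428 sabins.
For T = 2.64 s, need A₂ = 0.161·V/T = 0.161·959.175/2.64 = 58.495 sabins.
Additional absorption ΔA = 58.495 − 33.428 = 25.1 sabins.

25.1 sabins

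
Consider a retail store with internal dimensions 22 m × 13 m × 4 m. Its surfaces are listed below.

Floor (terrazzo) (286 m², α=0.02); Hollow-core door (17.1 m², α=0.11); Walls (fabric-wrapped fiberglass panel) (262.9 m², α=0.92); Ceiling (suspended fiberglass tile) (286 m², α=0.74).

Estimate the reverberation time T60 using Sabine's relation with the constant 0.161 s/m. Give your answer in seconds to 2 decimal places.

Total absorption A = 286*0.02 + 17.1*0.11 + 262.9*0.92 + 286*0.74
  = 5.720 + 1.881 + 241.868 + 211.640 = 461.109 m² sabins.
Volume V = 22 × 13 × 4 = 1144 m³.
Sabine: RT60 = 0.161 × 1144 / 461.109 = 0.40 s.

0.40 s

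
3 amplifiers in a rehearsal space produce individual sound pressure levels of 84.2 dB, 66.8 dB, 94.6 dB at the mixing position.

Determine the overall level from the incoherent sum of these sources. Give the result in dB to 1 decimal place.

95.0 dB

Converting to relative power and adding: 10^(84.2/10) + 10^(66.8/10) + 10^(94.6/10) = 3.152e+09.
Combined level = 10 log₁₀(3.152e+09) = 95.0 dB.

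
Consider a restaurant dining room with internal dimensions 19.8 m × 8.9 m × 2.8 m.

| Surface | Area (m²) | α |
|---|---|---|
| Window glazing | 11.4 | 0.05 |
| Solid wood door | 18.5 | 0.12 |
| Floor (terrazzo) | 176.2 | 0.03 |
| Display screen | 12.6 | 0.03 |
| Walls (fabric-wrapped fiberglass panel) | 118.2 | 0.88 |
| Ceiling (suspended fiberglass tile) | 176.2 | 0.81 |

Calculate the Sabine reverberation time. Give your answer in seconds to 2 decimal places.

0.31 s

Total absorption A = 11.4*0.05 + 18.5*0.12 + 176.2*0.03 + 12.6*0.03 + 118.2*0.88 + 176.2*0.81
  = 0.570 + 2.220 + 5.286 + 0.378 + 104.016 + 142.722 = 255.192 m² sabins.
Volume V = 19.8 × 8.9 × 2.8 = 493.416 m³.
RT60 = 0.161 · V / A = 0.161 × 493.416 / 255.192 = 0.31 s.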